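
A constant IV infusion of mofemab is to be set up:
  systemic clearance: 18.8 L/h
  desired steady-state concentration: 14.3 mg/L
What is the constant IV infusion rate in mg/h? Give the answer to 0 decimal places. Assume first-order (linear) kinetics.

269 mg/h

At steady state, infusion rate R₀ = Css × CL = 14.3 × 18.80 = 268.8 mg/h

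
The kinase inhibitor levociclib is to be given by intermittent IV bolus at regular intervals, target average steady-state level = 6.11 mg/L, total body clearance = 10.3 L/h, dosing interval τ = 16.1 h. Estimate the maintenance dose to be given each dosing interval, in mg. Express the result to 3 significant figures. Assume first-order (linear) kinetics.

At steady state, Dose/τ = Css × CL.
Dose = Css × CL × τ = 6.11 × 10.30 × 16.1 = 1013 mg

1010 mg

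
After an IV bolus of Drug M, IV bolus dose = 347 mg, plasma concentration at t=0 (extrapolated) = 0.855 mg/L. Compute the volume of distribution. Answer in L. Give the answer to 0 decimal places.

Vd = Dose / C₀ = 347.0 / 0.855 = 405.8 L

406 L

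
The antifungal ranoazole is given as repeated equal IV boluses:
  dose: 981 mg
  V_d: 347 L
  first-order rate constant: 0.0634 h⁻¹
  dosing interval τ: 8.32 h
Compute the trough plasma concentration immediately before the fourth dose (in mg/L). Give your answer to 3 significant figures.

3.23 mg/L

C₀ per dose = Dose / Vd = 981 / 347 = 2.827 mg/L
Fraction remaining after one interval: r = e^(−kτ) = e^(−0.06340 × 8.32) = 0.5901
Before dose 4, 3 doses have been given (aged 1τ, 2τ, 3τ).
C_trough = C₀ × (r + r² + … + r^3) = C₀ × r(1−r^3)/(1−r)
        = 2.827 × 0.5901 × (1 − 0.2055) / (1 − 0.5901) = 3.233 mg/L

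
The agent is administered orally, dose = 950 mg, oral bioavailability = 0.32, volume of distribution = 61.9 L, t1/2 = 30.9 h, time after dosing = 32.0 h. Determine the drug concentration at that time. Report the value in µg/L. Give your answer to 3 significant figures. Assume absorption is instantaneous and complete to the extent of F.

2400 µg/L

Amount reaching circulation = F × Dose = 0.32 × 950.0 = 304.0 mg
C₀ = F·Dose / Vd = 304.0 / 61.9 = 4.911 mg/L
k = ln2 / t½ = 0.693147 / 30.9 = 0.02243 h⁻¹
C = C₀ · e^(−k·t) = 4.911 × e^(−0.02243 × 32.0)
  = 4.911 × 0.4878 = 2.396 mg/L
Convert: 2.396 mg/L × 1000 = 2396 µg/L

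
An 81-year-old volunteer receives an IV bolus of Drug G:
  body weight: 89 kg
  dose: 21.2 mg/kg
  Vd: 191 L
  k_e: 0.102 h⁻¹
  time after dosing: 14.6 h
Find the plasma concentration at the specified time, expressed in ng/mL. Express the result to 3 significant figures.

2230 ng/mL

Total dose = 21.2 × 89 = 1887 mg
C₀ = Dose / Vd = 1887 / 191 = 9.880 mg/L
C = C₀ · e^(−k·t) = 9.880 × e^(−0.1020 × 14.6)
  = 9.880 × 0.2256 = 2.229 mg/L
Convert: 2.229 mg/L × 1000 = 2229 ng/mL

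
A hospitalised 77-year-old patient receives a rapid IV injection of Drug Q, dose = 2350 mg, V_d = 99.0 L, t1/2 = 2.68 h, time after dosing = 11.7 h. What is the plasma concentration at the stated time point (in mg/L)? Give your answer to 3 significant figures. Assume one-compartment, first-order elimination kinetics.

C₀ = Dose / Vd = 2350 / 99.0 = 23.74 mg/L
k = ln2 / t½ = 0.693147 / 2.68 = 0.2586 h⁻¹
C = C₀ · e^(−k·t) = 23.74 × e^(−0.2586 × 11.7)
  = 23.74 × 0.04853 = 1.152 mg/L

1.15 mg/L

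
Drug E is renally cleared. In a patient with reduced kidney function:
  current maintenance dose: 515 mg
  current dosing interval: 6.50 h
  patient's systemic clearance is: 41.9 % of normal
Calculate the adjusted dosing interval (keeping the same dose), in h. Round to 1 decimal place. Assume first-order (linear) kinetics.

To keep the same average steady-state level, dosing rate must scale with clearance.
CL ratio = 41.9 / 100 = 0.4190
New interval (same dose) = 6.50 / 0.4190 = 15.51 h

15.5 h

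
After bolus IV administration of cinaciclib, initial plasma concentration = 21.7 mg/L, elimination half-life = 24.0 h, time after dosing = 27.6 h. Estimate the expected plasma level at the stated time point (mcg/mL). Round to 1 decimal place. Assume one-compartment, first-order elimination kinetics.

k = ln2 / t½ = 0.693147 / 24.0 = 0.02888 h⁻¹
C = C₀ · e^(−k·t) = 21.70 × e^(−0.02888 × 27.6)
  = 21.70 × 0.4506 = 9.778 mg/L
(9.778 mg/L = 9.778 mcg/mL)

9.8 mcg/mL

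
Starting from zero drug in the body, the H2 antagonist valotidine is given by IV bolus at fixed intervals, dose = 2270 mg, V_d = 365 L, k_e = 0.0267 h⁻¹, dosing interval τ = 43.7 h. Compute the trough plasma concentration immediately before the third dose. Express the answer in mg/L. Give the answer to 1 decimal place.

2.5 mg/L

C₀ per dose = Dose / Vd = 2270 / 365 = 6.219 mg/L
Fraction remaining after one interval: r = e^(−kτ) = e^(−0.02670 × 43.7) = 0.3114
Before dose 3, 2 doses have been given (aged 1τ, 2τ).
C_trough = C₀ × (r + r²) = 6.219 × (0.3114 + 0.09697) = 2.540 mg/L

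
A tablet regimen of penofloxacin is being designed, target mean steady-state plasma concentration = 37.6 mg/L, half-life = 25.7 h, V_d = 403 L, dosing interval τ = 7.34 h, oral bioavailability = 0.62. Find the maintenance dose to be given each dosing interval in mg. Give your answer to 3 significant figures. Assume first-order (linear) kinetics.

k = ln2 / t½ = 0.693147 / 25.7 = 0.02697 h⁻¹
CL = k × Vd = 0.02697 × 403 = 10.87 L/h
At steady state, F × (Dose/τ) = Css × CL.
Dose = Css × CL × τ / F = 37.6 × 10.87 × 7.34 / 0.62 = 4839 mg

4840 mg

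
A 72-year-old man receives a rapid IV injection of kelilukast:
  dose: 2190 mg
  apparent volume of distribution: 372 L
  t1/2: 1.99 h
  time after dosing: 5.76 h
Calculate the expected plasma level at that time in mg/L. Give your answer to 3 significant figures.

C₀ = Dose / Vd = 2190 / 372 = 5.887 mg/L
k = ln2 / t½ = 0.693147 / 1.99 = 0.3483 h⁻¹
C = C₀ · e^(−k·t) = 5.887 × e^(−0.3483 × 5.76)
  = 5.887 × 0.1345 = 0.7918 mg/L

0.792 mg/L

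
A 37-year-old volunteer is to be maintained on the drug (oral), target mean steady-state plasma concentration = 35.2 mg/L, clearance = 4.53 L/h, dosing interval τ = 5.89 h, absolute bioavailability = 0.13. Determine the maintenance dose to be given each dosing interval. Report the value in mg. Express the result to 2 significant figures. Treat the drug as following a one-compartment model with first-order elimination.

At steady state, F × (Dose/τ) = Css × CL.
Dose = Css × CL × τ / F = 35.2 × 4.530 × 5.89 / 0.13 = 7225 mg

7200 mg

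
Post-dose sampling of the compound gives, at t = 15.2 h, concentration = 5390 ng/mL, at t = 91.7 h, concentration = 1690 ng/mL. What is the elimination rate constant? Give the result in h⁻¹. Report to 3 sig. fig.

0.0152 h⁻¹

k = ln(C₁/C₂) / (t₂ − t₁) = ln(5390/1690) / (91.7 − 15.2)
  = 1.160 / 76.50 = 0.01516 h⁻¹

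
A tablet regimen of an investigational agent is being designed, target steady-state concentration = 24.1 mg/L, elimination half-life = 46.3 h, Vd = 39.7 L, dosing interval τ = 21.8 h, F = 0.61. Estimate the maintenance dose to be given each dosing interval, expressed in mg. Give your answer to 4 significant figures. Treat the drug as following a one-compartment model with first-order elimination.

k = ln2 / t½ = 0.693147 / 46.3 = 0.01497 h⁻¹
CL = k × Vd = 0.01497 × 39.7 = 0.5943 L/h
At steady state, F × (Dose/τ) = Css × CL.
Dose = Css × CL × τ / F = 24.1 × 0.5943 × 21.8 / 0.61 = 511.9 mg

511.9 mg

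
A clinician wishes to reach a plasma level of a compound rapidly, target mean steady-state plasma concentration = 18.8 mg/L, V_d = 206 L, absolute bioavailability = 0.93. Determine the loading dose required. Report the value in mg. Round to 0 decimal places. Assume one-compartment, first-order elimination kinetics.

4164 mg

LD = Css × Vd / F = 18.8 × 206 / 0.93 = 4164 mg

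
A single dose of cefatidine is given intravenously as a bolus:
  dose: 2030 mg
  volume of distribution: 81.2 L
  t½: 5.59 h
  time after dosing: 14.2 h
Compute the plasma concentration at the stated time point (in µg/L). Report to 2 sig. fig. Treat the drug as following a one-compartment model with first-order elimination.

C₀ = Dose / Vd = 2030 / 81.2 = 25.00 mg/L
k = ln2 / t½ = 0.693147 / 5.59 = 0.1240 h⁻¹
C = C₀ · e^(−k·t) = 25.00 × e^(−0.1240 × 14.2)
  = 25.00 × 0.1719 = 4.298 mg/L
Convert: 4.298 mg/L × 1000 = 4298 µg/L

4300 µg/L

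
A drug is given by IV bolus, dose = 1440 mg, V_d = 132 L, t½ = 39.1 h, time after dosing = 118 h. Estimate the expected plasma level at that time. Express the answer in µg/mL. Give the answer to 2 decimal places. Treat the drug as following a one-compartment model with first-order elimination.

1.35 µg/mL

C₀ = Dose / Vd = 1440 / 132 = 10.91 mg/L
k = ln2 / t½ = 0.693147 / 39.1 = 0.01773 h⁻¹
C = C₀ · e^(−k·t) = 10.91 × e^(−0.01773 × 118)
  = 10.91 × 0.1234 = 1.346 mg/L
(1.346 mg/L = 1.346 µg/mL)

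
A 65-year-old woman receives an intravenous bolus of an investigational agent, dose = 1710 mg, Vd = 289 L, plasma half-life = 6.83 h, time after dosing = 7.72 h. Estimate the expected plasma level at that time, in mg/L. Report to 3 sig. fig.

2.70 mg/L

C₀ = Dose / Vd = 1710 / 289 = 5.917 mg/L
k = ln2 / t½ = 0.693147 / 6.83 = 0.1015 h⁻¹
C = C₀ · e^(−k·t) = 5.917 × e^(−0.1015 × 7.72)
  = 5.917 × 0.4568 = 2.703 mg/L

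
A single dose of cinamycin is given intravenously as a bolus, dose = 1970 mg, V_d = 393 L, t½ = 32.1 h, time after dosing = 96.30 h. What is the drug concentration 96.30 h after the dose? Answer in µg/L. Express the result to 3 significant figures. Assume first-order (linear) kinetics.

C₀ = Dose / Vd = 1970 / 393 = 5.013 mg/L
k = ln2 / t½ = 0.693147 / 32.1 = 0.02159 h⁻¹
t / t½ = 96.30 / 32.1 = 3 half-lives
C = C₀ × (1/2)^3 = 5.013 × 0.1250 = 0.6266 mg/L
Convert: 0.6266 mg/L × 1000 = 626.6 µg/L

627 µg/L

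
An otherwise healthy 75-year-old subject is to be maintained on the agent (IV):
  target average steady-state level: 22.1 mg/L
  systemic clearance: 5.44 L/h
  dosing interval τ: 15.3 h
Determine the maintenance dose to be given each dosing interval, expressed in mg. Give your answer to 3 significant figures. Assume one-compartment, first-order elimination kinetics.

At steady state, Dose/τ = Css × CL.
Dose = Css × CL × τ = 22.1 × 5.440 × 15.3 = 1839 mg

1840 mg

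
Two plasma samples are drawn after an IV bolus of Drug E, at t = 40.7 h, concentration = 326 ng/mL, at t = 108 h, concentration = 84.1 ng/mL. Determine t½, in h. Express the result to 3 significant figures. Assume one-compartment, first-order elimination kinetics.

34.4 h

k = ln(C₁/C₂) / (t₂ − t₁) = ln(326/84.1) / (108 − 40.7)
  = 1.355 / 67.30 = 0.02013 h⁻¹
t½ = ln2 / k = 0.693147 / 0.02013 = 34.43 h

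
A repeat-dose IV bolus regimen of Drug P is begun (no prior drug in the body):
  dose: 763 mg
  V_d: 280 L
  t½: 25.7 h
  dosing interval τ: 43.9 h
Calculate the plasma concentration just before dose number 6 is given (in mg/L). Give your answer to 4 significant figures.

C₀ per dose = Dose / Vd = 763 / 280 = 2.725 mg/L
k = ln2 / t½ = 0.693147 / 25.7 = 0.02697 h⁻¹
Fraction remaining after one interval: r = e^(−kτ) = e^(−0.02697 × 43.9) = 0.3061
Before dose 6, 5 doses have been given (aged 1τ, 2τ, 3τ, 4τ, 5τ).
C_trough = C₀ × (r + r² + … + r^5) = C₀ × r(1−r^5)/(1−r)
        = 2.725 × 0.3061 × (1 − 0.002687) / (1 − 0.3061) = 1.199 mg/L

1.199 mg/L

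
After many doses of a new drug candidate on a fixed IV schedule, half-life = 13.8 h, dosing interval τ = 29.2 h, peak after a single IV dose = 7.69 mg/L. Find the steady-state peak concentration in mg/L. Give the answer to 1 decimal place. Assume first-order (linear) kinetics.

10.0 mg/L

k = ln2 / t½ = 0.693147 / 13.8 = 0.05023 h⁻¹
e^(−kτ) = e^(−0.05023 × 29.2) = 0.2307
Accumulation ratio R = 1 / (1 − e^(−kτ)) = 1 / (1 − 0.2307) = 1.300
Steady-state peak = C₀ × R = 7.69 × 1.300 = 9.997 mg/L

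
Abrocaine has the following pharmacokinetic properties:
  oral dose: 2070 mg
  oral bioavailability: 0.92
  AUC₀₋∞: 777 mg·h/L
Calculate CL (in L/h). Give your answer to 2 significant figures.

CL = F·Dose / AUC = 0.92 × 2070 / 777 = 2.451 L/h

2.5 L/h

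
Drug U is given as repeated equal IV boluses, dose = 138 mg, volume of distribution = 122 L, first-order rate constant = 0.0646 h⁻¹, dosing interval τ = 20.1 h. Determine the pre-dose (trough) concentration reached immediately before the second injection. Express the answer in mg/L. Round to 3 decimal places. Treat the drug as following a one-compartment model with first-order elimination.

C₀ per dose = Dose / Vd = 138 / 122 = 1.131 mg/L
Fraction remaining after one interval: r = e^(−kτ) = e^(−0.06460 × 20.1) = 0.2730
Before dose 2, 1 dose has been given (aged 1τ).
C_trough = C₀ × r = 1.131 × 0.2730 = 0.3088 mg/L

0.309 mg/L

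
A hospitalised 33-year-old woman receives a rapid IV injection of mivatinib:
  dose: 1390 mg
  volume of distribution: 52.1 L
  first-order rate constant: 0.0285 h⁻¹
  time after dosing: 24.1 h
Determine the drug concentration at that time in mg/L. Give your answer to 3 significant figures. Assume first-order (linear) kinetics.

13.4 mg/L

C₀ = Dose / Vd = 1390 / 52.1 = 26.68 mg/L
C = C₀ · e^(−k·t) = 26.68 × e^(−0.02850 × 24.1)
  = 26.68 × 0.5032 = 13.43 mg/L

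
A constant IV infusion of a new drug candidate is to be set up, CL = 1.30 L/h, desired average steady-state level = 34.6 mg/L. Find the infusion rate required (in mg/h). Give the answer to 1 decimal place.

At steady state, infusion rate R₀ = Css × CL = 34.6 × 1.300 = 44.98 mg/h

45.0 mg/h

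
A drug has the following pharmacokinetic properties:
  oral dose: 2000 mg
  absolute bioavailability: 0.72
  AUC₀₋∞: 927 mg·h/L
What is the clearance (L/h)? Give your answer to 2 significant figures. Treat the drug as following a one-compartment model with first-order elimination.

1.6 L/h

CL = F·Dose / AUC = 0.72 × 2000 / 927 = 1.553 L/h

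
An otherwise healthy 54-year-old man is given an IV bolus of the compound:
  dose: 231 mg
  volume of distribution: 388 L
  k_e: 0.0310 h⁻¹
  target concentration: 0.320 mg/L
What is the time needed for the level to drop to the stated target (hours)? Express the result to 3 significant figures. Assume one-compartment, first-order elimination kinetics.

C₀ = Dose / Vd = 231.0 / 388 = 0.5954 mg/L
t = ln(C₀ / C) / k = ln(0.5954 / 0.320) / 0.03100
  = ln(1.861) / 0.03100 = 0.6211 / 0.03100 = 20.04 h

20.0 h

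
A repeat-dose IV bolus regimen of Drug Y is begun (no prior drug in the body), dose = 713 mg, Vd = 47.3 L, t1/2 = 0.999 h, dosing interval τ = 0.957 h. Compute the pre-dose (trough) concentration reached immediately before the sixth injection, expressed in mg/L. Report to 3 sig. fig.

C₀ per dose = Dose / Vd = 713 / 47.3 = 15.07 mg/L
k = ln2 / t½ = 0.693147 / 0.999 = 0.6938 h⁻¹
Fraction remaining after one interval: r = e^(−kτ) = e^(−0.6938 × 0.957) = 0.5148
Before dose 6, 5 doses have been given (aged 1τ, 2τ, 3τ, 4τ, 5τ).
C_trough = C₀ × (r + r² + … + r^5) = C₀ × r(1−r^5)/(1−r)
        = 15.07 × 0.5148 × (1 − 0.03616) / (1 − 0.5148) = 15.41 mg/L

15.4 mg/L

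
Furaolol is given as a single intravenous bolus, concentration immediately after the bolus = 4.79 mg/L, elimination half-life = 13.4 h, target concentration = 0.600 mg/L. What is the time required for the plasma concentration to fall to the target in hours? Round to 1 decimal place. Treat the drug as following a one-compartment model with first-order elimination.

k = ln2 / t½ = 0.693147 / 13.4 = 0.05173 h⁻¹
t = ln(C₀ / C) / k = ln(4.790 / 0.600) / 0.05173
  = ln(7.983) / 0.05173 = 2.077 / 0.05173 = 40.15 h

40.2 h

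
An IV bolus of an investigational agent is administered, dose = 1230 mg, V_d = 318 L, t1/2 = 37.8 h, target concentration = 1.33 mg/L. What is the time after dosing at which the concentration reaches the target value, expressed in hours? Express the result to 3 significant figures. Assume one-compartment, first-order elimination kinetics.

58.2 h

C₀ = Dose / Vd = 1230 / 318 = 3.868 mg/L
k = ln2 / t½ = 0.693147 / 37.8 = 0.01834 h⁻¹
t = ln(C₀ / C) / k = ln(3.868 / 1.33) / 0.01834
  = ln(2.908) / 0.01834 = 1.067 / 0.01834 = 58.18 h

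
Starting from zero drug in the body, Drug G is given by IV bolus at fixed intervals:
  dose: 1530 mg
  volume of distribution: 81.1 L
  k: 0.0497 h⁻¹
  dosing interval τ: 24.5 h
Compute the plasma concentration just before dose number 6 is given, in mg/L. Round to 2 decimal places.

7.91 mg/L

C₀ per dose = Dose / Vd = 1530 / 81.1 = 18.87 mg/L
Fraction remaining after one interval: r = e^(−kτ) = e^(−0.04970 × 24.5) = 0.2959
Before dose 6, 5 doses have been given (aged 1τ, 2τ, 3τ, 4τ, 5τ).
C_trough = C₀ × (r + r² + … + r^5) = C₀ × r(1−r^5)/(1−r)
        = 18.87 × 0.2959 × (1 − 0.002268) / (1 − 0.2959) = 7.912 mg/L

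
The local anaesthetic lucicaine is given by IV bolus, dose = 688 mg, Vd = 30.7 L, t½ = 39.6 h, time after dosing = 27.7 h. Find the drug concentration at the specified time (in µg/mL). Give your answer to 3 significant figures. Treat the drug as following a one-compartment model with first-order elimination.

C₀ = Dose / Vd = 688.0 / 30.7 = 22.41 mg/L
k = ln2 / t½ = 0.693147 / 39.6 = 0.01750 h⁻¹
C = C₀ · e^(−k·t) = 22.41 × e^(−0.01750 × 27.7)
  = 22.41 × 0.6159 = 13.80 mg/L
(13.80 mg/L = 13.80 µg/mL)

13.8 µg/mL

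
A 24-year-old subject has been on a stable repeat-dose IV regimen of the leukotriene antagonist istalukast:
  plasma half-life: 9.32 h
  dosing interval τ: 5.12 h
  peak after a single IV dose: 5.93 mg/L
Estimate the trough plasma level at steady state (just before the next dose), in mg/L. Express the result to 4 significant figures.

k = ln2 / t½ = 0.693147 / 9.32 = 0.07437 h⁻¹
e^(−kτ) = e^(−0.07437 × 5.12) = 0.6833
Accumulation ratio R = 1 / (1 − e^(−kτ)) = 1 / (1 − 0.6833) = 3.158
Steady-state trough = C₀ × R × e^(−kτ) = 5.93 × 3.158 × 0.6833 = 12.80 mg/L

12.80 mg/L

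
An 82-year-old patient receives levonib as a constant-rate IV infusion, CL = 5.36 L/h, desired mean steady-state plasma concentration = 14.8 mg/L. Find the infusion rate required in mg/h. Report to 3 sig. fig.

At steady state, infusion rate R₀ = Css × CL = 14.8 × 5.360 = 79.33 mg/h

79.3 mg/h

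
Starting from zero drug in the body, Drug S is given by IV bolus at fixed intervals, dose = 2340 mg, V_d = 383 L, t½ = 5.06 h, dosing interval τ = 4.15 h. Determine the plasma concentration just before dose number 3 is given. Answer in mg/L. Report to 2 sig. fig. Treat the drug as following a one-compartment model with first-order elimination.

C₀ per dose = Dose / Vd = 2340 / 383 = 6.110 mg/L
k = ln2 / t½ = 0.693147 / 5.06 = 0.1370 h⁻¹
Fraction remaining after one interval: r = e^(−kτ) = e^(−0.1370 × 4.15) = 0.5663
Before dose 3, 2 doses have been given (aged 1τ, 2τ).
C_trough = C₀ × (r + r²) = 6.110 × (0.5663 + 0.3207) = 5.420 mg/L

5.4 mg/L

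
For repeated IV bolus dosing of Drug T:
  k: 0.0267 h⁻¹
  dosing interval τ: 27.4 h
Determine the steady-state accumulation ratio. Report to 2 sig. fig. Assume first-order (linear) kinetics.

1.9

e^(−kτ) = e^(−0.02670 × 27.4) = 0.4811
Accumulation ratio R = 1 / (1 − e^(−kτ)) = 1 / (1 − 0.4811) = 1.927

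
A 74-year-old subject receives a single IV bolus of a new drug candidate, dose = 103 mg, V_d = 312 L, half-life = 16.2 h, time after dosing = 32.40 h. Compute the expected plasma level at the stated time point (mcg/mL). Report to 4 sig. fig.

0.08253 mcg/mL

C₀ = Dose / Vd = 103.0 / 312 = 0.3301 mg/L
k = ln2 / t½ = 0.693147 / 16.2 = 0.04279 h⁻¹
t / t½ = 32.40 / 16.2 = 2 half-lives
C = C₀ × (1/2)^2 = 0.3301 × 0.2500 = 0.08253 mg/L
(0.08253 mg/L = 0.08253 mcg/mL)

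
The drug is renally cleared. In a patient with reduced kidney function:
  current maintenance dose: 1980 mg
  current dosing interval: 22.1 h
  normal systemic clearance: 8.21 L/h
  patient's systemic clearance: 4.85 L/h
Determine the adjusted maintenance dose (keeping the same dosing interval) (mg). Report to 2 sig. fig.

1200 mg

To keep the same average steady-state level, dosing rate must scale with clearance.
CL ratio = 4.85 / 8.21 = 0.5907
New dose (same interval) = 1980 × 0.5907 = 1170 mg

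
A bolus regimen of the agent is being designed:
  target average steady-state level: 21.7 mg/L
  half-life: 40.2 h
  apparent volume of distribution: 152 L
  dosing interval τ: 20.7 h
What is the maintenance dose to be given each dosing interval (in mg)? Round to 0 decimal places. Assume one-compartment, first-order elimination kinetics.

1177 mg

k = ln2 / t½ = 0.693147 / 40.2 = 0.01724 h⁻¹
CL = k × Vd = 0.01724 × 152 = 2.620 L/h
At steady state, Dose/τ = Css × CL.
Dose = Css × CL × τ = 21.7 × 2.620 × 20.7 = 1177 mg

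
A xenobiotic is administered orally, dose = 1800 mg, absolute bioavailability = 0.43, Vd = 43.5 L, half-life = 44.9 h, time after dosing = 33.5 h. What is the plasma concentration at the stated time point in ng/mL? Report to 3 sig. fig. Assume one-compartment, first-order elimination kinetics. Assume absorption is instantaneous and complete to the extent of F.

Amount reaching circulation = F × Dose = 0.43 × 1800 = 774.0 mg
C₀ = F·Dose / Vd = 774.0 / 43.5 = 17.79 mg/L
k = ln2 / t½ = 0.693147 / 44.9 = 0.01544 h⁻¹
C = C₀ · e^(−k·t) = 17.79 × e^(−0.01544 × 33.5)
  = 17.79 × 0.5962 = 10.61 mg/L
Convert: 10.61 mg/L × 1000 = 10610 ng/mL

10600 ng/mL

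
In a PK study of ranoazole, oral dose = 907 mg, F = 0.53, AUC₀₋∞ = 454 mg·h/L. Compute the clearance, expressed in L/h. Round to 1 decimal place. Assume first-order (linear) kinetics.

1.1 L/h

CL = F·Dose / AUC = 0.53 × 907 / 454 = 1.059 L/h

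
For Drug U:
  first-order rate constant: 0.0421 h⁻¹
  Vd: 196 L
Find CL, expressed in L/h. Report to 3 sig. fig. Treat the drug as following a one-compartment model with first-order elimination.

8.25 L/h

CL = k × Vd = 0.0421 × 196 = 8.252 L/h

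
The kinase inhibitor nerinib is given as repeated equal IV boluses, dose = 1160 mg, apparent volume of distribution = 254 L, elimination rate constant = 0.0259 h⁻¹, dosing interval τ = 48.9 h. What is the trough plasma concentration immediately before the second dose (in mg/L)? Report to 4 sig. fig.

1.287 mg/L

C₀ per dose = Dose / Vd = 1160 / 254 = 4.567 mg/L
Fraction remaining after one interval: r = e^(−kτ) = e^(−0.02590 × 48.9) = 0.2818
Before dose 2, 1 dose has been given (aged 1τ).
C_trough = C₀ × r = 4.567 × 0.2818 = 1.287 mg/L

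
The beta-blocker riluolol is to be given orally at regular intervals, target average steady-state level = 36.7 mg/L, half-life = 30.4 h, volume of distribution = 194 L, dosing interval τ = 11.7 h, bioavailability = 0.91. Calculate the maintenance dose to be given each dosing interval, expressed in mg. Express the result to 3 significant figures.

k = ln2 / t½ = 0.693147 / 30.4 = 0.02280 h⁻¹
CL = k × Vd = 0.02280 × 194 = 4.423 L/h
At steady state, F × (Dose/τ) = Css × CL.
Dose = Css × CL × τ / F = 36.7 × 4.423 × 11.7 / 0.91 = 2087 mg

2090 mg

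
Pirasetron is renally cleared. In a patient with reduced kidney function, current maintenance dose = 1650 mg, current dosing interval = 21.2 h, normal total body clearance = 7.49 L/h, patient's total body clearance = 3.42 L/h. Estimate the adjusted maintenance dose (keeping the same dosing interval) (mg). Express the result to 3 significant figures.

To keep the same average steady-state level, dosing rate must scale with clearance.
CL ratio = 3.42 / 7.49 = 0.4566
New dose (same interval) = 1650 × 0.4566 = 753.4 mg

753 mg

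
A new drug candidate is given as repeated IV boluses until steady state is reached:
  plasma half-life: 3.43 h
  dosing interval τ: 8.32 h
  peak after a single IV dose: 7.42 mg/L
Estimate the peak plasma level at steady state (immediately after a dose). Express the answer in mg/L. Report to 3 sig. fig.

9.12 mg/L

k = ln2 / t½ = 0.693147 / 3.43 = 0.2021 h⁻¹
e^(−kτ) = e^(−0.2021 × 8.32) = 0.1861
Accumulation ratio R = 1 / (1 − e^(−kτ)) = 1 / (1 − 0.1861) = 1.229
Steady-state peak = C₀ × R = 7.42 × 1.229 = 9.119 mg/L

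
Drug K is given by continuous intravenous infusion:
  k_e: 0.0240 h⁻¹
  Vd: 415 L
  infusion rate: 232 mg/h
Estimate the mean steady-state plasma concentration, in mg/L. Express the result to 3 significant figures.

23.3 mg/L

CL = k × Vd = 0.02400 × 415 = 9.960 L/h
At steady state Css = R₀ / CL = 232 / 9.960 = 23.29 mg/L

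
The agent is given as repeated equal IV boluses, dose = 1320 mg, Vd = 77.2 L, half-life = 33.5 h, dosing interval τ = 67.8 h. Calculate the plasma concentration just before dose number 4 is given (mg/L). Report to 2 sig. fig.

C₀ per dose = Dose / Vd = 1320 / 77.2 = 17.10 mg/L
k = ln2 / t½ = 0.693147 / 33.5 = 0.02069 h⁻¹
Fraction remaining after one interval: r = e^(−kτ) = e^(−0.02069 × 67.8) = 0.2459
Before dose 4, 3 doses have been given (aged 1τ, 2τ, 3τ).
C_trough = C₀ × (r + r² + … + r^3) = C₀ × r(1−r^3)/(1−r)
        = 17.10 × 0.2459 × (1 − 0.01487) / (1 − 0.2459) = 5.493 mg/L

5.5 mg/L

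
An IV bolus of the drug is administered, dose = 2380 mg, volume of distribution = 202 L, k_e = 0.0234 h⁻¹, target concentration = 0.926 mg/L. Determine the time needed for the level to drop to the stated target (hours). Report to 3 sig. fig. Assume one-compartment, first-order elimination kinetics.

109 h

C₀ = Dose / Vd = 2380 / 202 = 11.78 mg/L
t = ln(C₀ / C) / k = ln(11.78 / 0.926) / 0.02340
  = ln(12.72) / 0.02340 = 2.543 / 0.02340 = 108.7 h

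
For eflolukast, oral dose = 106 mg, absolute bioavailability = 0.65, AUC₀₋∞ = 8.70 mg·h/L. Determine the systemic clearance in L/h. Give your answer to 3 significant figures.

7.92 L/h

CL = F·Dose / AUC = 0.65 × 106 / 8.70 = 7.920 L/h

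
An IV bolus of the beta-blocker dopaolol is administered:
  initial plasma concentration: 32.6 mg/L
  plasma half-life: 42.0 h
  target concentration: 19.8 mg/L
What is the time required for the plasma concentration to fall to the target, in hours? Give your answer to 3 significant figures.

k = ln2 / t½ = 0.693147 / 42.0 = 0.01650 h⁻¹
t = ln(C₀ / C) / k = ln(32.60 / 19.8) / 0.01650
  = ln(1.646) / 0.01650 = 0.4983 / 0.01650 = 30.20 h

30.2 h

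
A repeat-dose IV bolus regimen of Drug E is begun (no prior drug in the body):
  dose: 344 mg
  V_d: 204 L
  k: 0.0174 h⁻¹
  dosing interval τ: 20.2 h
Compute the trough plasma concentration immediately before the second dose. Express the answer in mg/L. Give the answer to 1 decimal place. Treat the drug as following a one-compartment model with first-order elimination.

1.2 mg/L

C₀ per dose = Dose / Vd = 344 / 204 = 1.686 mg/L
Fraction remaining after one interval: r = e^(−kτ) = e^(−0.01740 × 20.2) = 0.7036
Before dose 2, 1 dose has been given (aged 1τ).
C_trough = C₀ × r = 1.686 × 0.7036 = 1.186 mg/L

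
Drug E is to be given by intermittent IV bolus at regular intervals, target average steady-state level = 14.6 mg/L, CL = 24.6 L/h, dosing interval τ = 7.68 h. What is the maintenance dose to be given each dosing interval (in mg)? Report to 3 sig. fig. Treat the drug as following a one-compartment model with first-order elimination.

At steady state, Dose/τ = Css × CL.
Dose = Css × CL × τ = 14.6 × 24.60 × 7.68 = 2758 mg

2760 mg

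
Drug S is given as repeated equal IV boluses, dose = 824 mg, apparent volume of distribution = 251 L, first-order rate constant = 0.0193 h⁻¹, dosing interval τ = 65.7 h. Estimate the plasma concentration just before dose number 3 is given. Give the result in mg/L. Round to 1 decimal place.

1.2 mg/L

C₀ per dose = Dose / Vd = 824 / 251 = 3.283 mg/L
Fraction remaining after one interval: r = e^(−kτ) = e^(−0.01930 × 65.7) = 0.2814
Before dose 3, 2 doses have been given (aged 1τ, 2τ).
C_trough = C₀ × (r + r²) = 3.283 × (0.2814 + 0.07919) = 1.184 mg/L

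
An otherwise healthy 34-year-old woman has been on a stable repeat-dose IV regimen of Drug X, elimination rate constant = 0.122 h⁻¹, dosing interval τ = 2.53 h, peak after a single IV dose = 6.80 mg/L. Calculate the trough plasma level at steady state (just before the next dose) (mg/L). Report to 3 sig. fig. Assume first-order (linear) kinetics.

18.8 mg/L

e^(−kτ) = e^(−0.1220 × 2.53) = 0.7344
Accumulation ratio R = 1 / (1 − e^(−kτ)) = 1 / (1 − 0.7344) = 3.765
Steady-state trough = C₀ × R × e^(−kτ) = 6.80 × 3.765 × 0.7344 = 18.80 mg/L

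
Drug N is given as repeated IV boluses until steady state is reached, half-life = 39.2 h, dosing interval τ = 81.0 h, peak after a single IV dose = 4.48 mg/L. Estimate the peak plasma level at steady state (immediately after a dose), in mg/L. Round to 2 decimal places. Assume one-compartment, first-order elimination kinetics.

5.89 mg/L

k = ln2 / t½ = 0.693147 / 39.2 = 0.01768 h⁻¹
e^(−kτ) = e^(−0.01768 × 81.0) = 0.2388
Accumulation ratio R = 1 / (1 − e^(−kτ)) = 1 / (1 − 0.2388) = 1.314
Steady-state peak = C₀ × R = 4.48 × 1.314 = 5.887 mg/L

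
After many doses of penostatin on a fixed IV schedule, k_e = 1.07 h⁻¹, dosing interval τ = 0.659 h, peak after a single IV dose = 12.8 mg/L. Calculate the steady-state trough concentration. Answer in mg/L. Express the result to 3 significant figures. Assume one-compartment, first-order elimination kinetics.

e^(−kτ) = e^(−1.070 × 0.659) = 0.4940
Accumulation ratio R = 1 / (1 − e^(−kτ)) = 1 / (1 − 0.4940) = 1.976
Steady-state trough = C₀ × R × e^(−kτ) = 12.8 × 1.976 × 0.4940 = 12.49 mg/L

12.5 mg/L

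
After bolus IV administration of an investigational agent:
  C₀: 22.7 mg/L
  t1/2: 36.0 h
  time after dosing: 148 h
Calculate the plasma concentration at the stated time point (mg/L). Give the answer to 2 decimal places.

k = ln2 / t½ = 0.693147 / 36.0 = 0.01925 h⁻¹
C = C₀ · e^(−k·t) = 22.70 × e^(−0.01925 × 148)
  = 22.70 × 0.05790 = 1.314 mg/L

1.31 mg/L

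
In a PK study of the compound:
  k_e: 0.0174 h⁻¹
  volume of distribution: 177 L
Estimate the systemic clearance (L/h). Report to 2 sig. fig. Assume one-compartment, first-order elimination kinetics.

3.1 L/h

CL = k × Vd = 0.0174 × 177 = 3.080 L/h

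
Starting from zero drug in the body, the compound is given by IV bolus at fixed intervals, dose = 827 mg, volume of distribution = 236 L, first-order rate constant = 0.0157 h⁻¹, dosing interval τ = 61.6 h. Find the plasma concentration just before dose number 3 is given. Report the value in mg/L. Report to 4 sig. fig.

C₀ per dose = Dose / Vd = 827 / 236 = 3.504 mg/L
Fraction remaining after one interval: r = e^(−kτ) = e^(−0.01570 × 61.6) = 0.3802
Before dose 3, 2 doses have been given (aged 1τ, 2τ).
C_trough = C₀ × (r + r²) = 3.504 × (0.3802 + 0.1446) = 1.839 mg/L

1.839 mg/L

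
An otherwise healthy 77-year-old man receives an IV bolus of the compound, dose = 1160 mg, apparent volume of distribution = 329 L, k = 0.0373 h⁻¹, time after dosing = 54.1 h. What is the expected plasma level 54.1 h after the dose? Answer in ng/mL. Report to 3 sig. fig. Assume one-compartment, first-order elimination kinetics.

469 ng/mL

C₀ = Dose / Vd = 1160 / 329 = 3.526 mg/L
C = C₀ · e^(−k·t) = 3.526 × e^(−0.03730 × 54.1)
  = 3.526 × 0.1329 = 0.4686 mg/L
Convert: 0.4686 mg/L × 1000 = 468.6 ng/mL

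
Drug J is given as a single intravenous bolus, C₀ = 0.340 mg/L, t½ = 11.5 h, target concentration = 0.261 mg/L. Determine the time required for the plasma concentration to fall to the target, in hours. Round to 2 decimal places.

k = ln2 / t½ = 0.693147 / 11.5 = 0.06027 h⁻¹
t = ln(C₀ / C) / k = ln(0.3400 / 0.261) / 0.06027
  = ln(1.303) / 0.06027 = 0.2647 / 0.06027 = 4.392 h

4.39 h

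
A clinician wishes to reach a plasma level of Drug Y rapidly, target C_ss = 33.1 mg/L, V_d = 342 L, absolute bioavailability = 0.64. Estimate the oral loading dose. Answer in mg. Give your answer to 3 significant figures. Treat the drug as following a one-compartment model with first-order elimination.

17700 mg

LD = Css × Vd / F = 33.1 × 342 / 0.64 = 17690 mg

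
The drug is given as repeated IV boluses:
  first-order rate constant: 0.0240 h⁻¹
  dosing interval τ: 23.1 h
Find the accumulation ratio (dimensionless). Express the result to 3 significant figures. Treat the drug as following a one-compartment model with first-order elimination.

2.35

e^(−kτ) = e^(−0.02400 × 23.1) = 0.5744
Accumulation ratio R = 1 / (1 − e^(−kτ)) = 1 / (1 − 0.5744) = 2.350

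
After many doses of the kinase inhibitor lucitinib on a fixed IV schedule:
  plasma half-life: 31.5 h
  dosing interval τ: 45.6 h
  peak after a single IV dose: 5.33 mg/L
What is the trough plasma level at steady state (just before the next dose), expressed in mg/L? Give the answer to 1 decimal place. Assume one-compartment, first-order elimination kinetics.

k = ln2 / t½ = 0.693147 / 31.5 = 0.02200 h⁻¹
e^(−kτ) = e^(−0.02200 × 45.6) = 0.3667
Accumulation ratio R = 1 / (1 − e^(−kτ)) = 1 / (1 − 0.3667) = 1.579
Steady-state trough = C₀ × R × e^(−kτ) = 5.33 × 1.579 × 0.3667 = 3.086 mg/L

3.1 mg/L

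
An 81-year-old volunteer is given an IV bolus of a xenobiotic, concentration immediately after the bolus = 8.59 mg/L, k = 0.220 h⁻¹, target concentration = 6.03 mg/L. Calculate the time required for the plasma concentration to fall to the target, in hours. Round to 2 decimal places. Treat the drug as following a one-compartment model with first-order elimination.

1.61 h

t = ln(C₀ / C) / k = ln(8.590 / 6.03) / 0.2200
  = ln(1.425) / 0.2200 = 0.3542 / 0.2200 = 1.610 h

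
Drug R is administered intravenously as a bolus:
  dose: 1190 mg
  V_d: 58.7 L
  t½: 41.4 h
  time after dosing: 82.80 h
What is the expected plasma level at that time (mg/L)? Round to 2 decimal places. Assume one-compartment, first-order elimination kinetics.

C₀ = Dose / Vd = 1190 / 58.7 = 20.27 mg/L
k = ln2 / t½ = 0.693147 / 41.4 = 0.01674 h⁻¹
t / t½ = 82.80 / 41.4 = 2 half-lives
C = C₀ × (1/2)^2 = 20.27 × 0.2500 = 5.068 mg/L

5.07 mg/L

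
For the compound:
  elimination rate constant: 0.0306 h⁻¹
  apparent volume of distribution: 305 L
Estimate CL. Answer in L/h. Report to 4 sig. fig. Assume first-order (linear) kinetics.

CL = k × Vd = 0.0306 × 305 = 9.333 L/h

9.333 L/h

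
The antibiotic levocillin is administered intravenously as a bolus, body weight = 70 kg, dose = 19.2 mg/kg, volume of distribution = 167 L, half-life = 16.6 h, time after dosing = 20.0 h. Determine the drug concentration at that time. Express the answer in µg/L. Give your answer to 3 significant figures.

Total dose = 19.2 × 70 = 1344 mg
C₀ = Dose / Vd = 1344 / 167 = 8.048 mg/L
k = ln2 / t½ = 0.693147 / 16.6 = 0.04176 h⁻¹
C = C₀ · e^(−k·t) = 8.048 × e^(−0.04176 × 20.0)
  = 8.048 × 0.4338 = 3.491 mg/L
Convert: 3.491 mg/L × 1000 = 3491 µg/L

3490 µg/L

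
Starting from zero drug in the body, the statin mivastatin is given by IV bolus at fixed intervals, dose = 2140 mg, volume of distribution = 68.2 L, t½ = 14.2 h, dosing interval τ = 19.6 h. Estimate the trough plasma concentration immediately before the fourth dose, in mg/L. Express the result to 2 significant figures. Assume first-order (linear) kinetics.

C₀ per dose = Dose / Vd = 2140 / 68.2 = 31.38 mg/L
k = ln2 / t½ = 0.693147 / 14.2 = 0.04881 h⁻¹
Fraction remaining after one interval: r = e^(−kτ) = e^(−0.04881 × 19.6) = 0.3842
Before dose 4, 3 doses have been given (aged 1τ, 2τ, 3τ).
C_trough = C₀ × (r + r² + … + r^3) = C₀ × r(1−r^3)/(1−r)
        = 31.38 × 0.3842 × (1 − 0.05671) / (1 − 0.3842) = 18.47 mg/L

18 mg/L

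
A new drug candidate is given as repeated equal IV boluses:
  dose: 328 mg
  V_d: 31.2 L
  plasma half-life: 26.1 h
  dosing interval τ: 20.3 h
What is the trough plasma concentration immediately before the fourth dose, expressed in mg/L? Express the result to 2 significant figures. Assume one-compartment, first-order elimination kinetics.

C₀ per dose = Dose / Vd = 328 / 31.2 = 10.51 mg/L
k = ln2 / t½ = 0.693147 / 26.1 = 0.02656 h⁻¹
Fraction remaining after one interval: r = e^(−kτ) = e^(−0.02656 × 20.3) = 0.5832
Before dose 4, 3 doses have been given (aged 1τ, 2τ, 3τ).
C_trough = C₀ × (r + r² + … + r^3) = C₀ × r(1−r^3)/(1−r)
        = 10.51 × 0.5832 × (1 − 0.1984) / (1 − 0.5832) = 11.79 mg/L

12 mg/L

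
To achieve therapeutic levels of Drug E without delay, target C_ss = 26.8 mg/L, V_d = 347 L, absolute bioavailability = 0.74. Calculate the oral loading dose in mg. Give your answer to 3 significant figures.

12600 mg

LD = Css × Vd / F = 26.8 × 347 / 0.74 = 12570 mg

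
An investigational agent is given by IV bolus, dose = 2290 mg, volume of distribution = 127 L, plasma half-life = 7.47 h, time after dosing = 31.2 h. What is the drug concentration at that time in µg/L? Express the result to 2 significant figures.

1000 µg/L

C₀ = Dose / Vd = 2290 / 127 = 18.03 mg/L
k = ln2 / t½ = 0.693147 / 7.47 = 0.09279 h⁻¹
C = C₀ · e^(−k·t) = 18.03 × e^(−0.09279 × 31.2)
  = 18.03 × 0.05530 = 0.9971 mg/L
Convert: 0.9971 mg/L × 1000 = 997.1 µg/L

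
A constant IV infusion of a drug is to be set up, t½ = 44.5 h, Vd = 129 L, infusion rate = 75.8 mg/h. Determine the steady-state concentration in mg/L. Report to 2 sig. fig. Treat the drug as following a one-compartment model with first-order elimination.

38 mg/L

k = ln2 / t½ = 0.693147 / 44.5 = 0.01558 h⁻¹
CL = k × Vd = 0.01558 × 129 = 2.010 L/h
At steady state Css = R₀ / CL = 75.8 / 2.010 = 37.71 mg/L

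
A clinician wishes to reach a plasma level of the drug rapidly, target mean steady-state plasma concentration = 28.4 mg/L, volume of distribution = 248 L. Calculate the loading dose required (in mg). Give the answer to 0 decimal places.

LD = Css × Vd = 28.4 × 248 = 7043 mg

7043 mg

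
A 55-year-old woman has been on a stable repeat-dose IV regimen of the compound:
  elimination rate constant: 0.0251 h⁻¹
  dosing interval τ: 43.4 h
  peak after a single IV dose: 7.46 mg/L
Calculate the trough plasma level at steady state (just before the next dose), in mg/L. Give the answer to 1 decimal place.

3.8 mg/L

e^(−kτ) = e^(−0.02510 × 43.4) = 0.3364
Accumulation ratio R = 1 / (1 − e^(−kτ)) = 1 / (1 − 0.3364) = 1.507
Steady-state trough = C₀ × R × e^(−kτ) = 7.46 × 1.507 × 0.3364 = 3.782 mg/L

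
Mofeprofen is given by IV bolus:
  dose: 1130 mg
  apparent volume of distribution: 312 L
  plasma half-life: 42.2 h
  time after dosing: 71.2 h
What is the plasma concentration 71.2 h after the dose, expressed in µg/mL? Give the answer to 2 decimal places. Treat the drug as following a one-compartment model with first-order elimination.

C₀ = Dose / Vd = 1130 / 312 = 3.622 mg/L
k = ln2 / t½ = 0.693147 / 42.2 = 0.01643 h⁻¹
C = C₀ · e^(−k·t) = 3.622 × e^(−0.01643 × 71.2)
  = 3.622 × 0.3104 = 1.124 mg/L
(1.124 mg/L = 1.124 µg/mL)

1.12 µg/mL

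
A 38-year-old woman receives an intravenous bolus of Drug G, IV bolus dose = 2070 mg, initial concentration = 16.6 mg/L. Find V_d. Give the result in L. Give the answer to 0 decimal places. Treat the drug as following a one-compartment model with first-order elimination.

125 L

Vd = Dose / C₀ = 2070 / 16.6 = 124.7 L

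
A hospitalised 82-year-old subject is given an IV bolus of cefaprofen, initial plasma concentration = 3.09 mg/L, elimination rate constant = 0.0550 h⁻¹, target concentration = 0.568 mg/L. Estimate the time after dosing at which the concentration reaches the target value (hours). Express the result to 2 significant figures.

31 h

t = ln(C₀ / C) / k = ln(3.090 / 0.568) / 0.05500
  = ln(5.440) / 0.05500 = 1.694 / 0.05500 = 30.80 h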